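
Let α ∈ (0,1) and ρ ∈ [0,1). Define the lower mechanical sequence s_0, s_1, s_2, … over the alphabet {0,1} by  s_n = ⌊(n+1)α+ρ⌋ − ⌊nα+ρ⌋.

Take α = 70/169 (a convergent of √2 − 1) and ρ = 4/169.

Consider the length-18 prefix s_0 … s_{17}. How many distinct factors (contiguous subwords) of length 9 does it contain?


t_n = ⌊(n·70+4)/169⌋ for n = 0 … 18:
  n=0…9: ⌊4/169⌋=0 ⌊74/169⌋=0 ⌊144/169⌋=0 ⌊214/169⌋=1 ⌊284/169⌋=1 ⌊354/169⌋=2 ⌊424/169⌋=2 ⌊494/169⌋=2 ⌊564/169⌋=3 ⌊634/169⌋=3
  n=10…18: ⌊704/169⌋=4 ⌊774/169⌋=4 ⌊844/169⌋=4 ⌊914/169⌋=5 ⌊984/169⌋=5 ⌊1054/169⌋=6 ⌊1124/169⌋=6 ⌊1194/169⌋=7 ⌊1264/169⌋=7
s_n = t_(n+1) − t_n for n = 0 … 17 gives
prefix = 001010010100101010
slide a length-9 window over [0..8] … [9..17] (10 windows); first occurrence of each distinct factor:
  [  0..  8] 001010010
  [  1..  9] 010100101
  [  2.. 10] 101001010
  [  3.. 11] 010010100
  [  4.. 12] 100101001
  [  8.. 16] 010010101
  [  9.. 17] 100101010
  (the other 3 windows repeat one of these)
distinct factors: {001010010, 010010100, 010010101, 010100101, 100101001, 100101010, 101001010}
count = 7  (Sturmian bound for length 9 is 10)

7


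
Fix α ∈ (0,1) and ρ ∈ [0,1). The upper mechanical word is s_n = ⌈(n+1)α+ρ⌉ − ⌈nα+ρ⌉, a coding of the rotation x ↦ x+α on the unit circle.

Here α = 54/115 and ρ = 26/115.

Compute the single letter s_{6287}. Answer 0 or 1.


(n+1)α + ρ = (6288·54 + 26) / 115 = 339578/115
nα + ρ     = (6287·54 + 26) / 115 = 339524/115
⌈339578/115⌉ = 2953,  ⌈339524/115⌉ = 2953
s_{6287} = 2953 − 2953 = 0

0


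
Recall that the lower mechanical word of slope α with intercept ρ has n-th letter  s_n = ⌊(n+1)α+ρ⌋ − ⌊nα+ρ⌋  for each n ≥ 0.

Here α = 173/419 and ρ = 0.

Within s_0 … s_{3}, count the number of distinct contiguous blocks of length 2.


3

t_n = ⌊(n·173)/419⌋ for n = 0 … 4:
  n=0…4: ⌊0/419⌋=0 ⌊173/419⌋=0 ⌊346/419⌋=0 ⌊519/419⌋=1 ⌊692/419⌋=1
s_n = t_(n+1) − t_n for n = 0 … 3 gives
prefix = 0010
slide a length-2 window over [0..1] … [2..3] (3 windows); first occurrence of each distinct factor:
  [  0..  1] 00
  [  1..  2] 01
  [  2..  3] 10
distinct factors: {00, 01, 10}
count = 3  (Sturmian bound for length 2 is 3)


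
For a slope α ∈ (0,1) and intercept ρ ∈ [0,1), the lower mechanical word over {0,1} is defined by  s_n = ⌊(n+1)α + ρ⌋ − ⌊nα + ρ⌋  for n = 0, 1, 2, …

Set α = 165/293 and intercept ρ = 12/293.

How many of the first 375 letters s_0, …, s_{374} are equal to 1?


#1s = Σ_{n=0}^{374} s_n = Σ_{n=0}^{374} (⌊(n+1)α+ρ⌋ − ⌊nα+ρ⌋)
the sum telescopes: every ⌊nα+ρ⌋ with 0 < n < 375 appears once with + and once with −, leaving ⌊375α+ρ⌋ − ⌊0·α+ρ⌋
375α + ρ = (375·165 + 12) / 293 = 61887/293
ρ = 12/293
⌊61887/293⌋ = 211,  ⌊12/293⌋ = 0
#1s = 211 − 0 = 211

211


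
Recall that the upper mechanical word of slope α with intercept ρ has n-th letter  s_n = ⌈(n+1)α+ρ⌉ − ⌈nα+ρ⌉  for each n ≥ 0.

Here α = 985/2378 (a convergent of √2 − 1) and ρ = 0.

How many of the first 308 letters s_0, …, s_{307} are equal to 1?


128

#1s = Σ_{n=0}^{307} s_n = Σ_{n=0}^{307} (⌈(n+1)α+ρ⌉ − ⌈nα+ρ⌉)
the sum telescopes: every ⌈nα+ρ⌉ with 0 < n < 308 appears once with + and once with −, leaving ⌈308α+ρ⌉ − ⌈0·α+ρ⌉
308α + ρ = (308·985) / 2378 = 303380/2378
ρ = 0/2378
⌈303380/2378⌉ = 128,  ⌈0/2378⌉ = 0
#1s = 128 − 0 = 128


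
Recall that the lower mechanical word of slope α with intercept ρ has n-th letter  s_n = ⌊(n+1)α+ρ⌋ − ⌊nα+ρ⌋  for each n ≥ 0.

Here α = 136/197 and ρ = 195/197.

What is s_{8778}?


(n+1)α + ρ = (8779·136 + 195) / 197 = 1194139/197
nα + ρ     = (8778·136 + 195) / 197 = 1194003/197
⌊1194139/197⌋ = 6061,  ⌊1194003/197⌋ = 6060
s_{8778} = 6061 − 6060 = 1

1


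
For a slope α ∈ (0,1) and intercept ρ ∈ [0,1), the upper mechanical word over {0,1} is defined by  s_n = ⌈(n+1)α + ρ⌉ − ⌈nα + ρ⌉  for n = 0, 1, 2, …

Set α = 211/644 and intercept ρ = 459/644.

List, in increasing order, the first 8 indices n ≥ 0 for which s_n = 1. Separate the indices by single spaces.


0 3 6 10 13 16 19 22

n=0: ⌈670/644⌉−⌈459/644⌉ = 2−1 = 1  ← one
n=1: ⌈881/644⌉−⌈670/644⌉ = 2−2 = 0
n=2: ⌈1092/644⌉−⌈881/644⌉ = 2−2 = 0
n=3: ⌈1303/644⌉−⌈1092/644⌉ = 3−2 = 1  ← one
n=4: ⌈1514/644⌉−⌈1303/644⌉ = 3−3 = 0
n=5: ⌈1725/644⌉−⌈1514/644⌉ = 3−3 = 0
n=6: ⌈1936/644⌉−⌈1725/644⌉ = 4−3 = 1  ← one
n=7: ⌈2147/644⌉−⌈1936/644⌉ = 4−4 = 0
n=8: ⌈2358/644⌉−⌈2147/644⌉ = 4−4 = 0
n=9: ⌈2569/644⌉−⌈2358/644⌉ = 4−4 = 0
n=10: ⌈2780/644⌉−⌈2569/644⌉ = 5−4 = 1  ← one
n=11: ⌈2991/644⌉−⌈2780/644⌉ = 5−5 = 0
n=12: ⌈3202/644⌉−⌈2991/644⌉ = 5−5 = 0
n=13: ⌈3413/644⌉−⌈3202/644⌉ = 6−5 = 1  ← one
n=14: ⌈3624/644⌉−⌈3413/644⌉ = 6−6 = 0
n=15: ⌈3835/644⌉−⌈3624/644⌉ = 6−6 = 0
n=16: ⌈4046/644⌉−⌈3835/644⌉ = 7−6 = 1  ← one
n=17: ⌈4257/644⌉−⌈4046/644⌉ = 7−7 = 0
n=18: ⌈4468/644⌉−⌈4257/644⌉ = 7−7 = 0
n=19: ⌈4679/644⌉−⌈4468/644⌉ = 8−7 = 1  ← one
n=20: ⌈4890/644⌉−⌈4679/644⌉ = 8−8 = 0
n=21: ⌈5101/644⌉−⌈4890/644⌉ = 8−8 = 0
n=22: ⌈5312/644⌉−⌈5101/644⌉ = 9−8 = 1  ← one
positions of the first 8 ones: 0 3 6 10 13 16 19 22


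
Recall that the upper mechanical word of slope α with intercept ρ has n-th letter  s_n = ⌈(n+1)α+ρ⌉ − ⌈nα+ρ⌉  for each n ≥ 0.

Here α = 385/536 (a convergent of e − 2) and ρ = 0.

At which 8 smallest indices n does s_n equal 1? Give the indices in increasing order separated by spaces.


0 1 2 4 5 6 8 9

n=0: ⌈385/536⌉−⌈0/536⌉ = 1−0 = 1  ← one
n=1: ⌈770/536⌉−⌈385/536⌉ = 2−1 = 1  ← one
n=2: ⌈1155/536⌉−⌈770/536⌉ = 3−2 = 1  ← one
n=3: ⌈1540/536⌉−⌈1155/536⌉ = 3−3 = 0
n=4: ⌈1925/536⌉−⌈1540/536⌉ = 4−3 = 1  ← one
n=5: ⌈2310/536⌉−⌈1925/536⌉ = 5−4 = 1  ← one
n=6: ⌈2695/536⌉−⌈2310/536⌉ = 6−5 = 1  ← one
n=7: ⌈3080/536⌉−⌈2695/536⌉ = 6−6 = 0
n=8: ⌈3465/536⌉−⌈3080/536⌉ = 7−6 = 1  ← one
n=9: ⌈3850/536⌉−⌈3465/536⌉ = 8−7 = 1  ← one
positions of the first 8 ones: 0 1 2 4 5 6 8 9


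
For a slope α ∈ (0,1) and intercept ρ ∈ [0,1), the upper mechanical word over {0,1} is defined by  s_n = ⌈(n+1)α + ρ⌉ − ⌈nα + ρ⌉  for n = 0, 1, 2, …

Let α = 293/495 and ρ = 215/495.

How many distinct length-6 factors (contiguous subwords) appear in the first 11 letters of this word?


t_n = ⌈(n·293+215)/495⌉ for n = 0 … 11:
  n=0…9: ⌈215/495⌉=1 ⌈508/495⌉=2 ⌈801/495⌉=2 ⌈1094/495⌉=3 ⌈1387/495⌉=3 ⌈1680/495⌉=4 ⌈1973/495⌉=4 ⌈2266/495⌉=5 ⌈2559/495⌉=6 ⌈2852/495⌉=6
  n=10…11: ⌈3145/495⌉=7 ⌈3438/495⌉=7
s_n = t_(n+1) − t_n for n = 0 … 10 gives
prefix = 10101011010
slide a length-6 window over [0..5] … [5..10] (6 windows); first occurrence of each distinct factor:
  [  0..  5] 101010
  [  1..  6] 010101
  [  2..  7] 101011
  [  3..  8] 010110
  [  4..  9] 101101
  [  5.. 10] 011010
distinct factors: {010101, 010110, 011010, 101010, 101011, 101101}
count = 6  (Sturmian bound for length 6 is 7)

6


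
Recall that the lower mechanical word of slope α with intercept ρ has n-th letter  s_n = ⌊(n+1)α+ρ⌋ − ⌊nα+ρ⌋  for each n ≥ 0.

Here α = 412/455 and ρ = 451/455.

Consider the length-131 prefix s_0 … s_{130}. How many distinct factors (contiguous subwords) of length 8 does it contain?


9

t_n = ⌊(n·412+451)/455⌋ for n = 0 … 131:
  n=0…9: ⌊451/455⌋=0 ⌊863/455⌋=1 ⌊1275/455⌋=2 ⌊1687/455⌋=3 ⌊2099/455⌋=4 ⌊2511/455⌋=5 ⌊2923/455⌋=6 ⌊3335/455⌋=7 ⌊3747/455⌋=8 ⌊4159/455⌋=9
  n=10…19: ⌊4571/455⌋=10 ⌊4983/455⌋=10 ⌊5395/455⌋=11 ⌊5807/455⌋=12 ⌊6219/455⌋=13 ⌊6631/455⌋=14 ⌊7043/455⌋=15 ⌊7455/455⌋=16 ⌊7867/455⌋=17 ⌊8279/455⌋=18
  n=20…29: ⌊8691/455⌋=19 ⌊9103/455⌋=20 ⌊9515/455⌋=20 ⌊9927/455⌋=21 ⌊10339/455⌋=22 ⌊10751/455⌋=23 ⌊11163/455⌋=24 ⌊11575/455⌋=25 ⌊11987/455⌋=26 ⌊12399/455⌋=27
  n=30…39: ⌊12811/455⌋=28 ⌊13223/455⌋=29 ⌊13635/455⌋=29 ⌊14047/455⌋=30 ⌊14459/455⌋=31 ⌊14871/455⌋=32 ⌊15283/455⌋=33 ⌊15695/455⌋=34 ⌊16107/455⌋=35 ⌊16519/455⌋=36
  n=40…49: ⌊16931/455⌋=37 ⌊17343/455⌋=38 ⌊17755/455⌋=39 ⌊18167/455⌋=39 ⌊18579/455⌋=40 ⌊18991/455⌋=41 ⌊19403/455⌋=42 ⌊19815/455⌋=43 ⌊20227/455⌋=44 ⌊20639/455⌋=45
  n=50…59: ⌊21051/455⌋=46 ⌊21463/455⌋=47 ⌊21875/455⌋=48 ⌊22287/455⌋=48 ⌊22699/455⌋=49 ⌊23111/455⌋=50 ⌊23523/455⌋=51 ⌊23935/455⌋=52 ⌊24347/455⌋=53 ⌊24759/455⌋=54
  n=60…69: ⌊25171/455⌋=55 ⌊25583/455⌋=56 ⌊25995/455⌋=57 ⌊26407/455⌋=58 ⌊26819/455⌋=58 ⌊27231/455⌋=59 ⌊27643/455⌋=60 ⌊28055/455⌋=61 ⌊28467/455⌋=62 ⌊28879/455⌋=63
  n=70…79: ⌊29291/455⌋=64 ⌊29703/455⌋=65 ⌊30115/455⌋=66 ⌊30527/455⌋=67 ⌊30939/455⌋=67 ⌊31351/455⌋=68 ⌊31763/455⌋=69 ⌊32175/455⌋=70 ⌊32587/455⌋=71 ⌊32999/455⌋=72
  n=80…89: ⌊33411/455⌋=73 ⌊33823/455⌋=74 ⌊34235/455⌋=75 ⌊34647/455⌋=76 ⌊35059/455⌋=77 ⌊35471/455⌋=77 ⌊35883/455⌋=78 ⌊36295/455⌋=79 ⌊36707/455⌋=80 ⌊37119/455⌋=81
  n=90…99: ⌊37531/455⌋=82 ⌊37943/455⌋=83 ⌊38355/455⌋=84 ⌊38767/455⌋=85 ⌊39179/455⌋=86 ⌊39591/455⌋=87 ⌊40003/455⌋=87 ⌊40415/455⌋=88 ⌊40827/455⌋=89 ⌊41239/455⌋=90
  n=100…109: ⌊41651/455⌋=91 ⌊42063/455⌋=92 ⌊42475/455⌋=93 ⌊42887/455⌋=94 ⌊43299/455⌋=95 ⌊43711/455⌋=96 ⌊44123/455⌋=96 ⌊44535/455⌋=97 ⌊44947/455⌋=98 ⌊45359/455⌋=99
  n=110…119: ⌊45771/455⌋=100 ⌊46183/455⌋=101 ⌊46595/455⌋=102 ⌊47007/455⌋=103 ⌊47419/455⌋=104 ⌊47831/455⌋=105 ⌊48243/455⌋=106 ⌊48655/455⌋=106 ⌊49067/455⌋=107 ⌊49479/455⌋=108
  n=120…129: ⌊49891/455⌋=109 ⌊50303/455⌋=110 ⌊50715/455⌋=111 ⌊51127/455⌋=112 ⌊51539/455⌋=113 ⌊51951/455⌋=114 ⌊52363/455⌋=115 ⌊52775/455⌋=115 ⌊53187/455⌋=116 ⌊53599/455⌋=117
  n=130…131: ⌊54011/455⌋=118 ⌊54423/455⌋=119
s_n = t_(n+1) − t_n for n = 0 … 130 gives
prefix = 11111111110111111111101111111110111111111101111111110111111111101111111110111111111101111111111011111111101111111111011111111101111
slide a length-8 window over [0..7] … [123..130] (124 windows); first occurrence of each distinct factor:
  [  0..  7] 11111111
  [  3.. 10] 11111110
  [  4.. 11] 11111101
  [  5.. 12] 11111011
  [  6.. 13] 11110111
  [  7.. 14] 11101111
  [  8.. 15] 11011111
  [  9.. 16] 10111111
  [ 10.. 17] 01111111
  (the other 115 windows repeat one of these)
distinct factors: {01111111, 10111111, 11011111, 11101111, 11110111, 11111011, 11111101, 11111110, 11111111}
count = 9  (Sturmian bound for length 8 is 9)


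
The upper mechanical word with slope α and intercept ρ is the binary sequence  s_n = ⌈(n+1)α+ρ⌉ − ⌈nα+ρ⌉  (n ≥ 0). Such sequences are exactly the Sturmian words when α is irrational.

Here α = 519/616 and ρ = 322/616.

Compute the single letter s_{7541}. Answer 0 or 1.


(n+1)α + ρ = (7542·519 + 322) / 616 = 3914620/616
nα + ρ     = (7541·519 + 322) / 616 = 3914101/616
⌈3914620/616⌉ = 6355,  ⌈3914101/616⌉ = 6355
s_{7541} = 6355 − 6355 = 0

0


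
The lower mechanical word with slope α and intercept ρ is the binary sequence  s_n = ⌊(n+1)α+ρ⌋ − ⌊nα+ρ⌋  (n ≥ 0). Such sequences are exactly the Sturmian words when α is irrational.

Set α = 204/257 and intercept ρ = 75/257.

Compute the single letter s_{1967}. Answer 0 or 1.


1

(n+1)α + ρ = (1968·204 + 75) / 257 = 401547/257
nα + ρ     = (1967·204 + 75) / 257 = 401343/257
⌊401547/257⌋ = 1562,  ⌊401343/257⌋ = 1561
s_{1967} = 1562 − 1561 = 1


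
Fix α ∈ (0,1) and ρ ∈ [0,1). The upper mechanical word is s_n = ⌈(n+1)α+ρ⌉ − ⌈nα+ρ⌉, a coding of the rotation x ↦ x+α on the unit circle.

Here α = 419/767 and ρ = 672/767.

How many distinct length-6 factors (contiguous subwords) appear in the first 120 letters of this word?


t_n = ⌈(n·419+672)/767⌉ for n = 0 … 120:
  n=0…9: ⌈672/767⌉=1 ⌈1091/767⌉=2 ⌈1510/767⌉=2 ⌈1929/767⌉=3 ⌈2348/767⌉=4 ⌈2767/767⌉=4 ⌈3186/767⌉=5 ⌈3605/767⌉=5 ⌈4024/767⌉=6 ⌈4443/767⌉=6
  n=10…19: ⌈4862/767⌉=7 ⌈5281/767⌉=7 ⌈5700/767⌉=8 ⌈6119/767⌉=8 ⌈6538/767⌉=9 ⌈6957/767⌉=10 ⌈7376/767⌉=10 ⌈7795/767⌉=11 ⌈8214/767⌉=11 ⌈8633/767⌉=12
  n=20…29: ⌈9052/767⌉=12 ⌈9471/767⌉=13 ⌈9890/767⌉=13 ⌈10309/767⌉=14 ⌈10728/767⌉=14 ⌈11147/767⌉=15 ⌈11566/767⌉=16 ⌈11985/767⌉=16 ⌈12404/767⌉=17 ⌈12823/767⌉=17
  n=30…39: ⌈13242/767⌉=18 ⌈13661/767⌉=18 ⌈14080/767⌉=19 ⌈14499/767⌉=19 ⌈14918/767⌉=20 ⌈15337/767⌉=20 ⌈15756/767⌉=21 ⌈16175/767⌉=22 ⌈16594/767⌉=22 ⌈17013/767⌉=23
  n=40…49: ⌈17432/767⌉=23 ⌈17851/767⌉=24 ⌈18270/767⌉=24 ⌈18689/767⌉=25 ⌈19108/767⌉=25 ⌈19527/767⌉=26 ⌈19946/767⌉=27 ⌈20365/767⌉=27 ⌈20784/767⌉=28 ⌈21203/767⌉=28
  n=50…59: ⌈21622/767⌉=29 ⌈22041/767⌉=29 ⌈22460/767⌉=30 ⌈22879/767⌉=30 ⌈23298/767⌉=31 ⌈23717/767⌉=31 ⌈24136/767⌉=32 ⌈24555/767⌉=33 ⌈24974/767⌉=33 ⌈25393/767⌉=34
  n=60…69: ⌈25812/767⌉=34 ⌈26231/767⌉=35 ⌈26650/767⌉=35 ⌈27069/767⌉=36 ⌈27488/767⌉=36 ⌈27907/767⌉=37 ⌈28326/767⌉=37 ⌈28745/767⌉=38 ⌈29164/767⌉=39 ⌈29583/767⌉=39
  n=70…79: ⌈30002/767⌉=40 ⌈30421/767⌉=40 ⌈30840/767⌉=41 ⌈31259/767⌉=41 ⌈31678/767⌉=42 ⌈32097/767⌉=42 ⌈32516/767⌉=43 ⌈32935/767⌉=43 ⌈33354/767⌉=44 ⌈33773/767⌉=45
  n=80…89: ⌈34192/767⌉=45 ⌈34611/767⌉=46 ⌈35030/767⌉=46 ⌈35449/767⌉=47 ⌈35868/767⌉=47 ⌈36287/767⌉=48 ⌈36706/767⌉=48 ⌈37125/767⌉=49 ⌈37544/767⌉=49 ⌈37963/767⌉=50
  n=90…99: ⌈38382/767⌉=51 ⌈38801/767⌉=51 ⌈39220/767⌉=52 ⌈39639/767⌉=52 ⌈40058/767⌉=53 ⌈40477/767⌉=53 ⌈40896/767⌉=54 ⌈41315/767⌉=54 ⌈41734/767⌉=55 ⌈42153/767⌉=55
  n=100…109: ⌈42572/767⌉=56 ⌈42991/767⌉=57 ⌈43410/767⌉=57 ⌈43829/767⌉=58 ⌈44248/767⌉=58 ⌈44667/767⌉=59 ⌈45086/767⌉=59 ⌈45505/767⌉=60 ⌈45924/767⌉=60 ⌈46343/767⌉=61
  n=110…119: ⌈46762/767⌉=61 ⌈47181/767⌉=62 ⌈47600/767⌉=63 ⌈48019/767⌉=63 ⌈48438/767⌉=64 ⌈48857/767⌉=64 ⌈49276/767⌉=65 ⌈49695/767⌉=65 ⌈50114/767⌉=66 ⌈50533/767⌉=66
  n=120: ⌈50952/767⌉=67
s_n = t_(n+1) − t_n for n = 0 … 119 gives
prefix = 101101010101011010101010110101010101101010101101010101011010101010110101010101101010101011010101010110101010101101010101
slide a length-6 window over [0..5] … [114..119] (115 windows); first occurrence of each distinct factor:
  [  0..  5] 101101
  [  1..  6] 011010
  [  2..  7] 110101
  [  3..  8] 101010
  [  4..  9] 010101
  [  9.. 14] 101011
  [ 10.. 15] 010110
  (the other 108 windows repeat one of these)
distinct factors: {010101, 010110, 011010, 101010, 101011, 101101, 110101}
count = 7  (Sturmian bound for length 6 is 7)

7


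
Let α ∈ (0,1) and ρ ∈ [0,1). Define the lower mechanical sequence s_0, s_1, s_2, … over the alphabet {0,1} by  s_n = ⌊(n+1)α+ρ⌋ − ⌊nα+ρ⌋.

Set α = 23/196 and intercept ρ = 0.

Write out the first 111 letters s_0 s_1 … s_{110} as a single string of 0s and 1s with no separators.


000000001000000001000000010000000010000000100000000100000001000000001000000010000000010000000100000000100000001

n=0: ⌊(1·23)/196⌋ − ⌊(0·23)/196⌋ = ⌊23/196⌋ − ⌊0/196⌋ = 0 − 0 = 0
n=1: ⌊(2·23)/196⌋ − ⌊(1·23)/196⌋ = ⌊46/196⌋ − ⌊23/196⌋ = 0 − 0 = 0
n=2: ⌊(3·23)/196⌋ − ⌊(2·23)/196⌋ = ⌊69/196⌋ − ⌊46/196⌋ = 0 − 0 = 0
n=3: ⌊(4·23)/196⌋ − ⌊(3·23)/196⌋ = ⌊92/196⌋ − ⌊69/196⌋ = 0 − 0 = 0
n=4: ⌊(5·23)/196⌋ − ⌊(4·23)/196⌋ = ⌊115/196⌋ − ⌊92/196⌋ = 0 − 0 = 0
n=5: ⌊(6·23)/196⌋ − ⌊(5·23)/196⌋ = ⌊138/196⌋ − ⌊115/196⌋ = 0 − 0 = 0
n=6: ⌊(7·23)/196⌋ − ⌊(6·23)/196⌋ = ⌊161/196⌋ − ⌊138/196⌋ = 0 − 0 = 0
n=7: ⌊(8·23)/196⌋ − ⌊(7·23)/196⌋ = ⌊184/196⌋ − ⌊161/196⌋ = 0 − 0 = 0
n=8: ⌊(9·23)/196⌋ − ⌊(8·23)/196⌋ = ⌊207/196⌋ − ⌊184/196⌋ = 1 − 0 = 1
n=9: ⌊(10·23)/196⌋ − ⌊(9·23)/196⌋ = ⌊230/196⌋ − ⌊207/196⌋ = 1 − 1 = 0
n=10: ⌊(11·23)/196⌋ − ⌊(10·23)/196⌋ = ⌊253/196⌋ − ⌊230/196⌋ = 1 − 1 = 0
n=11: ⌊(12·23)/196⌋ − ⌊(11·23)/196⌋ = ⌊276/196⌋ − ⌊253/196⌋ = 1 − 1 = 0
n=12: ⌊(13·23)/196⌋ − ⌊(12·23)/196⌋ = ⌊299/196⌋ − ⌊276/196⌋ = 1 − 1 = 0
n=13: ⌊(14·23)/196⌋ − ⌊(13·23)/196⌋ = ⌊322/196⌋ − ⌊299/196⌋ = 1 − 1 = 0
n=14: ⌊(15·23)/196⌋ − ⌊(14·23)/196⌋ = ⌊345/196⌋ − ⌊322/196⌋ = 1 − 1 = 0
n=15: ⌊(16·23)/196⌋ − ⌊(15·23)/196⌋ = ⌊368/196⌋ − ⌊345/196⌋ = 1 − 1 = 0
n=16: ⌊(17·23)/196⌋ − ⌊(16·23)/196⌋ = ⌊391/196⌋ − ⌊368/196⌋ = 1 − 1 = 0
n=17: ⌊(18·23)/196⌋ − ⌊(17·23)/196⌋ = ⌊414/196⌋ − ⌊391/196⌋ = 2 − 1 = 1
n=18: ⌊(19·23)/196⌋ − ⌊(18·23)/196⌋ = ⌊437/196⌋ − ⌊414/196⌋ = 2 − 2 = 0
n=19: ⌊(20·23)/196⌋ − ⌊(19·23)/196⌋ = ⌊460/196⌋ − ⌊437/196⌋ = 2 − 2 = 0
n=20: ⌊(21·23)/196⌋ − ⌊(20·23)/196⌋ = ⌊483/196⌋ − ⌊460/196⌋ = 2 − 2 = 0
n=21: ⌊(22·23)/196⌋ − ⌊(21·23)/196⌋ = ⌊506/196⌋ − ⌊483/196⌋ = 2 − 2 = 0
n=22: ⌊(23·23)/196⌋ − ⌊(22·23)/196⌋ = ⌊529/196⌋ − ⌊506/196⌋ = 2 − 2 = 0
n=23: ⌊(24·23)/196⌋ − ⌊(23·23)/196⌋ = ⌊552/196⌋ − ⌊529/196⌋ = 2 − 2 = 0
n=24: ⌊(25·23)/196⌋ − ⌊(24·23)/196⌋ = ⌊575/196⌋ − ⌊552/196⌋ = 2 − 2 = 0
n=25: ⌊(26·23)/196⌋ − ⌊(25·23)/196⌋ = ⌊598/196⌋ − ⌊575/196⌋ = 3 − 2 = 1
n=26: ⌊(27·23)/196⌋ − ⌊(26·23)/196⌋ = ⌊621/196⌋ − ⌊598/196⌋ = 3 − 3 = 0
n=27: ⌊(28·23)/196⌋ − ⌊(27·23)/196⌋ = ⌊644/196⌋ − ⌊621/196⌋ = 3 − 3 = 0
n=28: ⌊(29·23)/196⌋ − ⌊(28·23)/196⌋ = ⌊667/196⌋ − ⌊644/196⌋ = 3 − 3 = 0
n=29: ⌊(30·23)/196⌋ − ⌊(29·23)/196⌋ = ⌊690/196⌋ − ⌊667/196⌋ = 3 − 3 = 0
n=30: ⌊(31·23)/196⌋ − ⌊(30·23)/196⌋ = ⌊713/196⌋ − ⌊690/196⌋ = 3 − 3 = 0
n=31: ⌊(32·23)/196⌋ − ⌊(31·23)/196⌋ = ⌊736/196⌋ − ⌊713/196⌋ = 3 − 3 = 0
n=32: ⌊(33·23)/196⌋ − ⌊(32·23)/196⌋ = ⌊759/196⌋ − ⌊736/196⌋ = 3 − 3 = 0
n=33: ⌊(34·23)/196⌋ − ⌊(33·23)/196⌋ = ⌊782/196⌋ − ⌊759/196⌋ = 3 − 3 = 0
n=34: ⌊(35·23)/196⌋ − ⌊(34·23)/196⌋ = ⌊805/196⌋ − ⌊782/196⌋ = 4 − 3 = 1
n=35: ⌊(36·23)/196⌋ − ⌊(35·23)/196⌋ = ⌊828/196⌋ − ⌊805/196⌋ = 4 − 4 = 0
n=36: ⌊(37·23)/196⌋ − ⌊(36·23)/196⌋ = ⌊851/196⌋ − ⌊828/196⌋ = 4 − 4 = 0
n=37: ⌊(38·23)/196⌋ − ⌊(37·23)/196⌋ = ⌊874/196⌋ − ⌊851/196⌋ = 4 − 4 = 0
n=38: ⌊(39·23)/196⌋ − ⌊(38·23)/196⌋ = ⌊897/196⌋ − ⌊874/196⌋ = 4 − 4 = 0
n=39: ⌊(40·23)/196⌋ − ⌊(39·23)/196⌋ = ⌊920/196⌋ − ⌊897/196⌋ = 4 − 4 = 0
n=40: ⌊(41·23)/196⌋ − ⌊(40·23)/196⌋ = ⌊943/196⌋ − ⌊920/196⌋ = 4 − 4 = 0
n=41: ⌊(42·23)/196⌋ − ⌊(41·23)/196⌋ = ⌊966/196⌋ − ⌊943/196⌋ = 4 − 4 = 0
n=42: ⌊(43·23)/196⌋ − ⌊(42·23)/196⌋ = ⌊989/196⌋ − ⌊966/196⌋ = 5 − 4 = 1
n=43: ⌊(44·23)/196⌋ − ⌊(43·23)/196⌋ = ⌊1012/196⌋ − ⌊989/196⌋ = 5 − 5 = 0
n=44: ⌊(45·23)/196⌋ − ⌊(44·23)/196⌋ = ⌊1035/196⌋ − ⌊1012/196⌋ = 5 − 5 = 0
n=45: ⌊(46·23)/196⌋ − ⌊(45·23)/196⌋ = ⌊1058/196⌋ − ⌊1035/196⌋ = 5 − 5 = 0
n=46: ⌊(47·23)/196⌋ − ⌊(46·23)/196⌋ = ⌊1081/196⌋ − ⌊1058/196⌋ = 5 − 5 = 0
n=47: ⌊(48·23)/196⌋ − ⌊(47·23)/196⌋ = ⌊1104/196⌋ − ⌊1081/196⌋ = 5 − 5 = 0
n=48: ⌊(49·23)/196⌋ − ⌊(48·23)/196⌋ = ⌊1127/196⌋ − ⌊1104/196⌋ = 5 − 5 = 0
n=49: ⌊(50·23)/196⌋ − ⌊(49·23)/196⌋ = ⌊1150/196⌋ − ⌊1127/196⌋ = 5 − 5 = 0
n=50: ⌊(51·23)/196⌋ − ⌊(50·23)/196⌋ = ⌊1173/196⌋ − ⌊1150/196⌋ = 5 − 5 = 0
n=51: ⌊(52·23)/196⌋ − ⌊(51·23)/196⌋ = ⌊1196/196⌋ − ⌊1173/196⌋ = 6 − 5 = 1
n=52: ⌊(53·23)/196⌋ − ⌊(52·23)/196⌋ = ⌊1219/196⌋ − ⌊1196/196⌋ = 6 − 6 = 0
n=53: ⌊(54·23)/196⌋ − ⌊(53·23)/196⌋ = ⌊1242/196⌋ − ⌊1219/196⌋ = 6 − 6 = 0
n=54: ⌊(55·23)/196⌋ − ⌊(54·23)/196⌋ = ⌊1265/196⌋ − ⌊1242/196⌋ = 6 − 6 = 0
n=55: ⌊(56·23)/196⌋ − ⌊(55·23)/196⌋ = ⌊1288/196⌋ − ⌊1265/196⌋ = 6 − 6 = 0
n=56: ⌊(57·23)/196⌋ − ⌊(56·23)/196⌋ = ⌊1311/196⌋ − ⌊1288/196⌋ = 6 − 6 = 0
n=57: ⌊(58·23)/196⌋ − ⌊(57·23)/196⌋ = ⌊1334/196⌋ − ⌊1311/196⌋ = 6 − 6 = 0
n=58: ⌊(59·23)/196⌋ − ⌊(58·23)/196⌋ = ⌊1357/196⌋ − ⌊1334/196⌋ = 6 − 6 = 0
n=59: ⌊(60·23)/196⌋ − ⌊(59·23)/196⌋ = ⌊1380/196⌋ − ⌊1357/196⌋ = 7 − 6 = 1
n=60: ⌊(61·23)/196⌋ − ⌊(60·23)/196⌋ = ⌊1403/196⌋ − ⌊1380/196⌋ = 7 − 7 = 0
n=61: ⌊(62·23)/196⌋ − ⌊(61·23)/196⌋ = ⌊1426/196⌋ − ⌊1403/196⌋ = 7 − 7 = 0
n=62: ⌊(63·23)/196⌋ − ⌊(62·23)/196⌋ = ⌊1449/196⌋ − ⌊1426/196⌋ = 7 − 7 = 0
n=63: ⌊(64·23)/196⌋ − ⌊(63·23)/196⌋ = ⌊1472/196⌋ − ⌊1449/196⌋ = 7 − 7 = 0
n=64: ⌊(65·23)/196⌋ − ⌊(64·23)/196⌋ = ⌊1495/196⌋ − ⌊1472/196⌋ = 7 − 7 = 0
n=65: ⌊(66·23)/196⌋ − ⌊(65·23)/196⌋ = ⌊1518/196⌋ − ⌊1495/196⌋ = 7 − 7 = 0
n=66: ⌊(67·23)/196⌋ − ⌊(66·23)/196⌋ = ⌊1541/196⌋ − ⌊1518/196⌋ = 7 − 7 = 0
n=67: ⌊(68·23)/196⌋ − ⌊(67·23)/196⌋ = ⌊1564/196⌋ − ⌊1541/196⌋ = 7 − 7 = 0
n=68: ⌊(69·23)/196⌋ − ⌊(68·23)/196⌋ = ⌊1587/196⌋ − ⌊1564/196⌋ = 8 − 7 = 1
n=69: ⌊(70·23)/196⌋ − ⌊(69·23)/196⌋ = ⌊1610/196⌋ − ⌊1587/196⌋ = 8 − 8 = 0
n=70: ⌊(71·23)/196⌋ − ⌊(70·23)/196⌋ = ⌊1633/196⌋ − ⌊1610/196⌋ = 8 − 8 = 0
n=71: ⌊(72·23)/196⌋ − ⌊(71·23)/196⌋ = ⌊1656/196⌋ − ⌊1633/196⌋ = 8 − 8 = 0
n=72: ⌊(73·23)/196⌋ − ⌊(72·23)/196⌋ = ⌊1679/196⌋ − ⌊1656/196⌋ = 8 − 8 = 0
n=73: ⌊(74·23)/196⌋ − ⌊(73·23)/196⌋ = ⌊1702/196⌋ − ⌊1679/196⌋ = 8 − 8 = 0
n=74: ⌊(75·23)/196⌋ − ⌊(74·23)/196⌋ = ⌊1725/196⌋ − ⌊1702/196⌋ = 8 − 8 = 0
n=75: ⌊(76·23)/196⌋ − ⌊(75·23)/196⌋ = ⌊1748/196⌋ − ⌊1725/196⌋ = 8 − 8 = 0
n=76: ⌊(77·23)/196⌋ − ⌊(76·23)/196⌋ = ⌊1771/196⌋ − ⌊1748/196⌋ = 9 − 8 = 1
n=77: ⌊(78·23)/196⌋ − ⌊(77·23)/196⌋ = ⌊1794/196⌋ − ⌊1771/196⌋ = 9 − 9 = 0
n=78: ⌊(79·23)/196⌋ − ⌊(78·23)/196⌋ = ⌊1817/196⌋ − ⌊1794/196⌋ = 9 − 9 = 0
n=79: ⌊(80·23)/196⌋ − ⌊(79·23)/196⌋ = ⌊1840/196⌋ − ⌊1817/196⌋ = 9 − 9 = 0
n=80: ⌊(81·23)/196⌋ − ⌊(80·23)/196⌋ = ⌊1863/196⌋ − ⌊1840/196⌋ = 9 − 9 = 0
n=81: ⌊(82·23)/196⌋ − ⌊(81·23)/196⌋ = ⌊1886/196⌋ − ⌊1863/196⌋ = 9 − 9 = 0
n=82: ⌊(83·23)/196⌋ − ⌊(82·23)/196⌋ = ⌊1909/196⌋ − ⌊1886/196⌋ = 9 − 9 = 0
n=83: ⌊(84·23)/196⌋ − ⌊(83·23)/196⌋ = ⌊1932/196⌋ − ⌊1909/196⌋ = 9 − 9 = 0
n=84: ⌊(85·23)/196⌋ − ⌊(84·23)/196⌋ = ⌊1955/196⌋ − ⌊1932/196⌋ = 9 − 9 = 0
n=85: ⌊(86·23)/196⌋ − ⌊(85·23)/196⌋ = ⌊1978/196⌋ − ⌊1955/196⌋ = 10 − 9 = 1
n=86: ⌊(87·23)/196⌋ − ⌊(86·23)/196⌋ = ⌊2001/196⌋ − ⌊1978/196⌋ = 10 − 10 = 0
n=87: ⌊(88·23)/196⌋ − ⌊(87·23)/196⌋ = ⌊2024/196⌋ − ⌊2001/196⌋ = 10 − 10 = 0
n=88: ⌊(89·23)/196⌋ − ⌊(88·23)/196⌋ = ⌊2047/196⌋ − ⌊2024/196⌋ = 10 − 10 = 0
n=89: ⌊(90·23)/196⌋ − ⌊(89·23)/196⌋ = ⌊2070/196⌋ − ⌊2047/196⌋ = 10 − 10 = 0
n=90: ⌊(91·23)/196⌋ − ⌊(90·23)/196⌋ = ⌊2093/196⌋ − ⌊2070/196⌋ = 10 − 10 = 0
n=91: ⌊(92·23)/196⌋ − ⌊(91·23)/196⌋ = ⌊2116/196⌋ − ⌊2093/196⌋ = 10 − 10 = 0
n=92: ⌊(93·23)/196⌋ − ⌊(92·23)/196⌋ = ⌊2139/196⌋ − ⌊2116/196⌋ = 10 − 10 = 0
n=93: ⌊(94·23)/196⌋ − ⌊(93·23)/196⌋ = ⌊2162/196⌋ − ⌊2139/196⌋ = 11 − 10 = 1
n=94: ⌊(95·23)/196⌋ − ⌊(94·23)/196⌋ = ⌊2185/196⌋ − ⌊2162/196⌋ = 11 − 11 = 0
n=95: ⌊(96·23)/196⌋ − ⌊(95·23)/196⌋ = ⌊2208/196⌋ − ⌊2185/196⌋ = 11 − 11 = 0
n=96: ⌊(97·23)/196⌋ − ⌊(96·23)/196⌋ = ⌊2231/196⌋ − ⌊2208/196⌋ = 11 − 11 = 0
n=97: ⌊(98·23)/196⌋ − ⌊(97·23)/196⌋ = ⌊2254/196⌋ − ⌊2231/196⌋ = 11 − 11 = 0
n=98: ⌊(99·23)/196⌋ − ⌊(98·23)/196⌋ = ⌊2277/196⌋ − ⌊2254/196⌋ = 11 − 11 = 0
n=99: ⌊(100·23)/196⌋ − ⌊(99·23)/196⌋ = ⌊2300/196⌋ − ⌊2277/196⌋ = 11 − 11 = 0
n=100: ⌊(101·23)/196⌋ − ⌊(100·23)/196⌋ = ⌊2323/196⌋ − ⌊2300/196⌋ = 11 − 11 = 0
n=101: ⌊(102·23)/196⌋ − ⌊(101·23)/196⌋ = ⌊2346/196⌋ − ⌊2323/196⌋ = 11 − 11 = 0
n=102: ⌊(103·23)/196⌋ − ⌊(102·23)/196⌋ = ⌊2369/196⌋ − ⌊2346/196⌋ = 12 − 11 = 1
n=103: ⌊(104·23)/196⌋ − ⌊(103·23)/196⌋ = ⌊2392/196⌋ − ⌊2369/196⌋ = 12 − 12 = 0
n=104: ⌊(105·23)/196⌋ − ⌊(104·23)/196⌋ = ⌊2415/196⌋ − ⌊2392/196⌋ = 12 − 12 = 0
n=105: ⌊(106·23)/196⌋ − ⌊(105·23)/196⌋ = ⌊2438/196⌋ − ⌊2415/196⌋ = 12 − 12 = 0
n=106: ⌊(107·23)/196⌋ − ⌊(106·23)/196⌋ = ⌊2461/196⌋ − ⌊2438/196⌋ = 12 − 12 = 0
n=107: ⌊(108·23)/196⌋ − ⌊(107·23)/196⌋ = ⌊2484/196⌋ − ⌊2461/196⌋ = 12 − 12 = 0
n=108: ⌊(109·23)/196⌋ − ⌊(108·23)/196⌋ = ⌊2507/196⌋ − ⌊2484/196⌋ = 12 − 12 = 0
n=109: ⌊(110·23)/196⌋ − ⌊(109·23)/196⌋ = ⌊2530/196⌋ − ⌊2507/196⌋ = 12 − 12 = 0
n=110: ⌊(111·23)/196⌋ − ⌊(110·23)/196⌋ = ⌊2553/196⌋ − ⌊2530/196⌋ = 13 − 12 = 1


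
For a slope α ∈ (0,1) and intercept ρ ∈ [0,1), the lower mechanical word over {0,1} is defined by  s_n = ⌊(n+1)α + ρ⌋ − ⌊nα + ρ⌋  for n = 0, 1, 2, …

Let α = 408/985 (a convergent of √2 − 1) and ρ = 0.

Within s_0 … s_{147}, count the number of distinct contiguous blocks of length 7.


8

t_n = ⌊(n·408)/985⌋ for n = 0 … 148:
  n=0…9: ⌊0/985⌋=0 ⌊408/985⌋=0 ⌊816/985⌋=0 ⌊1224/985⌋=1 ⌊1632/985⌋=1 ⌊2040/985⌋=2 ⌊2448/985⌋=2 ⌊2856/985⌋=2 ⌊3264/985⌋=3 ⌊3672/985⌋=3
  n=10…19: ⌊4080/985⌋=4 ⌊4488/985⌋=4 ⌊4896/985⌋=4 ⌊5304/985⌋=5 ⌊5712/985⌋=5 ⌊6120/985⌋=6 ⌊6528/985⌋=6 ⌊6936/985⌋=7 ⌊7344/985⌋=7 ⌊7752/985⌋=7
  n=20…29: ⌊8160/985⌋=8 ⌊8568/985⌋=8 ⌊8976/985⌋=9 ⌊9384/985⌋=9 ⌊9792/985⌋=9 ⌊10200/985⌋=10 ⌊10608/985⌋=10 ⌊11016/985⌋=11 ⌊11424/985⌋=11 ⌊11832/985⌋=12
  n=30…39: ⌊12240/985⌋=12 ⌊12648/985⌋=12 ⌊13056/985⌋=13 ⌊13464/985⌋=13 ⌊13872/985⌋=14 ⌊14280/985⌋=14 ⌊14688/985⌋=14 ⌊15096/985⌋=15 ⌊15504/985⌋=15 ⌊15912/985⌋=16
  n=40…49: ⌊16320/985⌋=16 ⌊16728/985⌋=16 ⌊17136/985⌋=17 ⌊17544/985⌋=17 ⌊17952/985⌋=18 ⌊18360/985⌋=18 ⌊18768/985⌋=19 ⌊19176/985⌋=19 ⌊19584/985⌋=19 ⌊19992/985⌋=20
  n=50…59: ⌊20400/985⌋=20 ⌊20808/985⌋=21 ⌊21216/985⌋=21 ⌊21624/985⌋=21 ⌊22032/985⌋=22 ⌊22440/985⌋=22 ⌊22848/985⌋=23 ⌊23256/985⌋=23 ⌊23664/985⌋=24 ⌊24072/985⌋=24
  n=60…69: ⌊24480/985⌋=24 ⌊24888/985⌋=25 ⌊25296/985⌋=25 ⌊25704/985⌋=26 ⌊26112/985⌋=26 ⌊26520/985⌋=26 ⌊26928/985⌋=27 ⌊27336/985⌋=27 ⌊27744/985⌋=28 ⌊28152/985⌋=28
  n=70…79: ⌊28560/985⌋=28 ⌊28968/985⌋=29 ⌊29376/985⌋=29 ⌊29784/985⌋=30 ⌊30192/985⌋=30 ⌊30600/985⌋=31 ⌊31008/985⌋=31 ⌊31416/985⌋=31 ⌊31824/985⌋=32 ⌊32232/985⌋=32
  n=80…89: ⌊32640/985⌋=33 ⌊33048/985⌋=33 ⌊33456/985⌋=33 ⌊33864/985⌋=34 ⌊34272/985⌋=34 ⌊34680/985⌋=35 ⌊35088/985⌋=35 ⌊35496/985⌋=36 ⌊35904/985⌋=36 ⌊36312/985⌋=36
  n=90…99: ⌊36720/985⌋=37 ⌊37128/985⌋=37 ⌊37536/985⌋=38 ⌊37944/985⌋=38 ⌊38352/985⌋=38 ⌊38760/985⌋=39 ⌊39168/985⌋=39 ⌊39576/985⌋=40 ⌊39984/985⌋=40 ⌊40392/985⌋=41
  n=100…109: ⌊40800/985⌋=41 ⌊41208/985⌋=41 ⌊41616/985⌋=42 ⌊42024/985⌋=42 ⌊42432/985⌋=43 ⌊42840/985⌋=43 ⌊43248/985⌋=43 ⌊43656/985⌋=44 ⌊44064/985⌋=44 ⌊44472/985⌋=45
  n=110…119: ⌊44880/985⌋=45 ⌊45288/985⌋=45 ⌊45696/985⌋=46 ⌊46104/985⌋=46 ⌊46512/985⌋=47 ⌊46920/985⌋=47 ⌊47328/985⌋=48 ⌊47736/985⌋=48 ⌊48144/985⌋=48 ⌊48552/985⌋=49
  n=120…129: ⌊48960/985⌋=49 ⌊49368/985⌋=50 ⌊49776/985⌋=50 ⌊50184/985⌋=50 ⌊50592/985⌋=51 ⌊51000/985⌋=51 ⌊51408/985⌋=52 ⌊51816/985⌋=52 ⌊52224/985⌋=53 ⌊52632/985⌋=53
  n=130…139: ⌊53040/985⌋=53 ⌊53448/985⌋=54 ⌊53856/985⌋=54 ⌊54264/985⌋=55 ⌊54672/985⌋=55 ⌊55080/985⌋=55 ⌊55488/985⌋=56 ⌊55896/985⌋=56 ⌊56304/985⌋=57 ⌊56712/985⌋=57
  n=140…148: ⌊57120/985⌋=57 ⌊57528/985⌋=58 ⌊57936/985⌋=58 ⌊58344/985⌋=59 ⌊58752/985⌋=59 ⌊59160/985⌋=60 ⌊59568/985⌋=60 ⌊59976/985⌋=60 ⌊60384/985⌋=61
s_n = t_(n+1) − t_n for n = 0 … 147 gives
prefix = 0010100101001010100101001010100101001010010101001010010101001010010100101010010100101010010100101010010100101001010100101001010100101001010010101001
slide a length-7 window over [0..6] … [141..147] (142 windows); first occurrence of each distinct factor:
  [  0..  6] 0010100
  [  1..  7] 0101001
  [  2..  8] 1010010
  [  3..  9] 0100101
  [  4.. 10] 1001010
  [ 10.. 16] 0010101
  [ 11.. 17] 0101010
  [ 12.. 18] 1010100
  (the other 134 windows repeat one of these)
distinct factors: {0010100, 0010101, 0100101, 0101001, 0101010, 1001010, 1010010, 1010100}
count = 8  (Sturmian bound for length 7 is 8)


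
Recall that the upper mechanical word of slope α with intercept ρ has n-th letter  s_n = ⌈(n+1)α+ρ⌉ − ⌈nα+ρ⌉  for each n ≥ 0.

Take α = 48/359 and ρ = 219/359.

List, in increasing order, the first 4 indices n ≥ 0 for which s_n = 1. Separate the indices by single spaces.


n=0: ⌈267/359⌉−⌈219/359⌉ = 1−1 = 0
n=1: ⌈315/359⌉−⌈267/359⌉ = 1−1 = 0
n=2: ⌈363/359⌉−⌈315/359⌉ = 2−1 = 1  ← one
n=3: ⌈411/359⌉−⌈363/359⌉ = 2−2 = 0
n=4: ⌈459/359⌉−⌈411/359⌉ = 2−2 = 0
n=5: ⌈507/359⌉−⌈459/359⌉ = 2−2 = 0
n=6: ⌈555/359⌉−⌈507/359⌉ = 2−2 = 0
n=7: ⌈603/359⌉−⌈555/359⌉ = 2−2 = 0
n=8: ⌈651/359⌉−⌈603/359⌉ = 2−2 = 0
n=9: ⌈699/359⌉−⌈651/359⌉ = 2−2 = 0
n=10: ⌈747/359⌉−⌈699/359⌉ = 3−2 = 1  ← one
n=11: ⌈795/359⌉−⌈747/359⌉ = 3−3 = 0
n=12: ⌈843/359⌉−⌈795/359⌉ = 3−3 = 0
n=13: ⌈891/359⌉−⌈843/359⌉ = 3−3 = 0
n=14: ⌈939/359⌉−⌈891/359⌉ = 3−3 = 0
n=15: ⌈987/359⌉−⌈939/359⌉ = 3−3 = 0
n=16: ⌈1035/359⌉−⌈987/359⌉ = 3−3 = 0
n=17: ⌈1083/359⌉−⌈1035/359⌉ = 4−3 = 1  ← one
n=18: ⌈1131/359⌉−⌈1083/359⌉ = 4−4 = 0
n=19: ⌈1179/359⌉−⌈1131/359⌉ = 4−4 = 0
n=20: ⌈1227/359⌉−⌈1179/359⌉ = 4−4 = 0
n=21: ⌈1275/359⌉−⌈1227/359⌉ = 4−4 = 0
n=22: ⌈1323/359⌉−⌈1275/359⌉ = 4−4 = 0
n=23: ⌈1371/359⌉−⌈1323/359⌉ = 4−4 = 0
n=24: ⌈1419/359⌉−⌈1371/359⌉ = 4−4 = 0
n=25: ⌈1467/359⌉−⌈1419/359⌉ = 5−4 = 1  ← one
positions of the first 4 ones: 2 10 17 25

2 10 17 25


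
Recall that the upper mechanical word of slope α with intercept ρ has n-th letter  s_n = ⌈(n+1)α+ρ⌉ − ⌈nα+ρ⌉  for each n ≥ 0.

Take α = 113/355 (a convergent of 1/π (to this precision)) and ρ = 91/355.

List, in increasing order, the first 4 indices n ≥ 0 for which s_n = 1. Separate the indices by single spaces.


n=0: ⌈204/355⌉−⌈91/355⌉ = 1−1 = 0
n=1: ⌈317/355⌉−⌈204/355⌉ = 1−1 = 0
n=2: ⌈430/355⌉−⌈317/355⌉ = 2−1 = 1  ← one
n=3: ⌈543/355⌉−⌈430/355⌉ = 2−2 = 0
n=4: ⌈656/355⌉−⌈543/355⌉ = 2−2 = 0
n=5: ⌈769/355⌉−⌈656/355⌉ = 3−2 = 1  ← one
n=6: ⌈882/355⌉−⌈769/355⌉ = 3−3 = 0
n=7: ⌈995/355⌉−⌈882/355⌉ = 3−3 = 0
n=8: ⌈1108/355⌉−⌈995/355⌉ = 4−3 = 1  ← one
n=9: ⌈1221/355⌉−⌈1108/355⌉ = 4−4 = 0
n=10: ⌈1334/355⌉−⌈1221/355⌉ = 4−4 = 0
n=11: ⌈1447/355⌉−⌈1334/355⌉ = 5−4 = 1  ← one
positions of the first 4 ones: 2 5 8 11

2 5 8 11


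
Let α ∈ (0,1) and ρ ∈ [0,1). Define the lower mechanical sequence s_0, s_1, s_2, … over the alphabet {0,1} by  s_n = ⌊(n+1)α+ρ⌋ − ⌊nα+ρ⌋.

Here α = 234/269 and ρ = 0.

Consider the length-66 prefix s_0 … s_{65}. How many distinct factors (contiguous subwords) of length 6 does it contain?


t_n = ⌊(n·234)/269⌋ for n = 0 … 66:
  n=0…9: ⌊0/269⌋=0 ⌊234/269⌋=0 ⌊468/269⌋=1 ⌊702/269⌋=2 ⌊936/269⌋=3 ⌊1170/269⌋=4 ⌊1404/269⌋=5 ⌊1638/269⌋=6 ⌊1872/269⌋=6 ⌊2106/269⌋=7
  n=10…19: ⌊2340/269⌋=8 ⌊2574/269⌋=9 ⌊2808/269⌋=10 ⌊3042/269⌋=11 ⌊3276/269⌋=12 ⌊3510/269⌋=13 ⌊3744/269⌋=13 ⌊3978/269⌋=14 ⌊4212/269⌋=15 ⌊4446/269⌋=16
  n=20…29: ⌊4680/269⌋=17 ⌊4914/269⌋=18 ⌊5148/269⌋=19 ⌊5382/269⌋=20 ⌊5616/269⌋=20 ⌊5850/269⌋=21 ⌊6084/269⌋=22 ⌊6318/269⌋=23 ⌊6552/269⌋=24 ⌊6786/269⌋=25
  n=30…39: ⌊7020/269⌋=26 ⌊7254/269⌋=26 ⌊7488/269⌋=27 ⌊7722/269⌋=28 ⌊7956/269⌋=29 ⌊8190/269⌋=30 ⌊8424/269⌋=31 ⌊8658/269⌋=32 ⌊8892/269⌋=33 ⌊9126/269⌋=33
  n=40…49: ⌊9360/269⌋=34 ⌊9594/269⌋=35 ⌊9828/269⌋=36 ⌊10062/269⌋=37 ⌊10296/269⌋=38 ⌊10530/269⌋=39 ⌊10764/269⌋=40 ⌊10998/269⌋=40 ⌊11232/269⌋=41 ⌊11466/269⌋=42
  n=50…59: ⌊11700/269⌋=43 ⌊11934/269⌋=44 ⌊12168/269⌋=45 ⌊12402/269⌋=46 ⌊12636/269⌋=46 ⌊12870/269⌋=47 ⌊13104/269⌋=48 ⌊13338/269⌋=49 ⌊13572/269⌋=50 ⌊13806/269⌋=51
  n=60…66: ⌊14040/269⌋=52 ⌊14274/269⌋=53 ⌊14508/269⌋=53 ⌊14742/269⌋=54 ⌊14976/269⌋=55 ⌊15210/269⌋=56 ⌊15444/269⌋=57
s_n = t_(n+1) − t_n for n = 0 … 65 gives
prefix = 011111101111111011111110111111011111110111111101111110111111101111
slide a length-6 window over [0..5] … [60..65] (61 windows); first occurrence of each distinct factor:
  [  0..  5] 011111
  [  1..  6] 111111
  [  2..  7] 111110
  [  3..  8] 111101
  [  4..  9] 111011
  [  5.. 10] 110111
  [  6.. 11] 101111
  (the other 54 windows repeat one of these)
distinct factors: {011111, 101111, 110111, 111011, 111101, 111110, 111111}
count = 7  (Sturmian bound for length 6 is 7)

7


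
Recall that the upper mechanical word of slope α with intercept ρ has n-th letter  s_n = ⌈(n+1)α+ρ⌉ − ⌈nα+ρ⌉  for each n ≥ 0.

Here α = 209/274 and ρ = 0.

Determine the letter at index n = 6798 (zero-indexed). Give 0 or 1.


1

(n+1)α + ρ = (6799·209) / 274 = 1420991/274
nα + ρ     = (6798·209) / 274 = 1420782/274
⌈1420991/274⌉ = 5187,  ⌈1420782/274⌉ = 5186
s_{6798} = 5187 − 5186 = 1


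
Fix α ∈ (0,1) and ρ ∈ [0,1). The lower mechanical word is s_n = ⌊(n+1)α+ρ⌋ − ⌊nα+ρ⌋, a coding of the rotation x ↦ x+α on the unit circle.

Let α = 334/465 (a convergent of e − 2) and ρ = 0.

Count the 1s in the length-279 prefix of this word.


200

#1s = Σ_{n=0}^{278} s_n = Σ_{n=0}^{278} (⌊(n+1)α+ρ⌋ − ⌊nα+ρ⌋)
the sum telescopes: every ⌊nα+ρ⌋ with 0 < n < 279 appears once with + and once with −, leaving ⌊279α+ρ⌋ − ⌊0·α+ρ⌋
279α + ρ = (279·334) / 465 = 93186/465
ρ = 0/465
⌊93186/465⌋ = 200,  ⌊0/465⌋ = 0
#1s = 200 − 0 = 200


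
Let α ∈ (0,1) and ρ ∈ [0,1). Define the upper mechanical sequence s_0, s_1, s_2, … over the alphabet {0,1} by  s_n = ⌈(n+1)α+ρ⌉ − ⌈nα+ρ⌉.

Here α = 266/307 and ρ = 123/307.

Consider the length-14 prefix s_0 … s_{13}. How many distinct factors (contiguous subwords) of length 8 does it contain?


7

t_n = ⌈(n·266+123)/307⌉ for n = 0 … 14:
  n=0…9: ⌈123/307⌉=1 ⌈389/307⌉=2 ⌈655/307⌉=3 ⌈921/307⌉=3 ⌈1187/307⌉=4 ⌈1453/307⌉=5 ⌈1719/307⌉=6 ⌈1985/307⌉=7 ⌈2251/307⌉=8 ⌈2517/307⌉=9
  n=10…14: ⌈2783/307⌉=10 ⌈3049/307⌉=10 ⌈3315/307⌉=11 ⌈3581/307⌉=12 ⌈3847/307⌉=13
s_n = t_(n+1) − t_n for n = 0 … 13 gives
prefix = 11011111110111
slide a length-8 window over [0..7] … [6..13] (7 windows); first occurrence of each distinct factor:
  [  0..  7] 11011111
  [  1..  8] 10111111
  [  2..  9] 01111111
  [  3.. 10] 11111110
  [  4.. 11] 11111101
  [  5.. 12] 11111011
  [  6.. 13] 11110111
distinct factors: {01111111, 10111111, 11011111, 11110111, 11111011, 11111101, 11111110}
count = 7  (Sturmian bound for length 8 is 9)


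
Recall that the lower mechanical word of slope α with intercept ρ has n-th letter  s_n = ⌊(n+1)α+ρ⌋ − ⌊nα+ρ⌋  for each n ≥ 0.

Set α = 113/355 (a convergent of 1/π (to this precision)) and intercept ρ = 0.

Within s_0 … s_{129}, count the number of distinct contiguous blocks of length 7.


t_n = ⌊(n·113)/355⌋ for n = 0 … 130:
  n=0…9: ⌊0/355⌋=0 ⌊113/355⌋=0 ⌊226/355⌋=0 ⌊339/355⌋=0 ⌊452/355⌋=1 ⌊565/355⌋=1 ⌊678/355⌋=1 ⌊791/355⌋=2 ⌊904/355⌋=2 ⌊1017/355⌋=2
  n=10…19: ⌊1130/355⌋=3 ⌊1243/355⌋=3 ⌊1356/355⌋=3 ⌊1469/355⌋=4 ⌊1582/355⌋=4 ⌊1695/355⌋=4 ⌊1808/355⌋=5 ⌊1921/355⌋=5 ⌊2034/355⌋=5 ⌊2147/355⌋=6
  n=20…29: ⌊2260/355⌋=6 ⌊2373/355⌋=6 ⌊2486/355⌋=7 ⌊2599/355⌋=7 ⌊2712/355⌋=7 ⌊2825/355⌋=7 ⌊2938/355⌋=8 ⌊3051/355⌋=8 ⌊3164/355⌋=8 ⌊3277/355⌋=9
  n=30…39: ⌊3390/355⌋=9 ⌊3503/355⌋=9 ⌊3616/355⌋=10 ⌊3729/355⌋=10 ⌊3842/355⌋=10 ⌊3955/355⌋=11 ⌊4068/355⌋=11 ⌊4181/355⌋=11 ⌊4294/355⌋=12 ⌊4407/355⌋=12
  n=40…49: ⌊4520/355⌋=12 ⌊4633/355⌋=13 ⌊4746/355⌋=13 ⌊4859/355⌋=13 ⌊4972/355⌋=14 ⌊5085/355⌋=14 ⌊5198/355⌋=14 ⌊5311/355⌋=14 ⌊5424/355⌋=15 ⌊5537/355⌋=15
  n=50…59: ⌊5650/355⌋=15 ⌊5763/355⌋=16 ⌊5876/355⌋=16 ⌊5989/355⌋=16 ⌊6102/355⌋=17 ⌊6215/355⌋=17 ⌊6328/355⌋=17 ⌊6441/355⌋=18 ⌊6554/355⌋=18 ⌊6667/355⌋=18
  n=60…69: ⌊6780/355⌋=19 ⌊6893/355⌋=19 ⌊7006/355⌋=19 ⌊7119/355⌋=20 ⌊7232/355⌋=20 ⌊7345/355⌋=20 ⌊7458/355⌋=21 ⌊7571/355⌋=21 ⌊7684/355⌋=21 ⌊7797/355⌋=21
  n=70…79: ⌊7910/355⌋=22 ⌊8023/355⌋=22 ⌊8136/355⌋=22 ⌊8249/355⌋=23 ⌊8362/355⌋=23 ⌊8475/355⌋=23 ⌊8588/355⌋=24 ⌊8701/355⌋=24 ⌊8814/355⌋=24 ⌊8927/355⌋=25
  n=80…89: ⌊9040/355⌋=25 ⌊9153/355⌋=25 ⌊9266/355⌋=26 ⌊9379/355⌋=26 ⌊9492/355⌋=26 ⌊9605/355⌋=27 ⌊9718/355⌋=27 ⌊9831/355⌋=27 ⌊9944/355⌋=28 ⌊10057/355⌋=28
  n=90…99: ⌊10170/355⌋=28 ⌊10283/355⌋=28 ⌊10396/355⌋=29 ⌊10509/355⌋=29 ⌊10622/355⌋=29 ⌊10735/355⌋=30 ⌊10848/355⌋=30 ⌊10961/355⌋=30 ⌊11074/355⌋=31 ⌊11187/355⌋=31
  n=100…109: ⌊11300/355⌋=31 ⌊11413/355⌋=32 ⌊11526/355⌋=32 ⌊11639/355⌋=32 ⌊11752/355⌋=33 ⌊11865/355⌋=33 ⌊11978/355⌋=33 ⌊12091/355⌋=34 ⌊12204/355⌋=34 ⌊12317/355⌋=34
  n=110…119: ⌊12430/355⌋=35 ⌊12543/355⌋=35 ⌊12656/355⌋=35 ⌊12769/355⌋=35 ⌊12882/355⌋=36 ⌊12995/355⌋=36 ⌊13108/355⌋=36 ⌊13221/355⌋=37 ⌊13334/355⌋=37 ⌊13447/355⌋=37
  n=120…129: ⌊13560/355⌋=38 ⌊13673/355⌋=38 ⌊13786/355⌋=38 ⌊13899/355⌋=39 ⌊14012/355⌋=39 ⌊14125/355⌋=39 ⌊14238/355⌋=40 ⌊14351/355⌋=40 ⌊14464/355⌋=40 ⌊14577/355⌋=41
  n=130: ⌊14690/355⌋=41
s_n = t_(n+1) − t_n for n = 0 … 129 gives
prefix = 0001001001001001001001000100100100100100100100010010010010010010010001001001001001001001000100100100100100100100010010010010010010
slide a length-7 window over [0..6] … [123..129] (124 windows); first occurrence of each distinct factor:
  [  0..  6] 0001001
  [  1..  7] 0010010
  [  2..  8] 0100100
  [  3..  9] 1001001
  [ 18.. 24] 1001000
  [ 19.. 25] 0010001
  [ 20.. 26] 0100010
  [ 21.. 27] 1000100
  (the other 116 windows repeat one of these)
distinct factors: {0001001, 0010001, 0010010, 0100010, 0100100, 1000100, 1001000, 1001001}
count = 8  (Sturmian bound for length 7 is 8)

8
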